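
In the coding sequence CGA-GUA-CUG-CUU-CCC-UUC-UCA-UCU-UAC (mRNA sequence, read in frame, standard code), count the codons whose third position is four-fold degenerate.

Codon 1 CGA (Arg): third position 4-fold.
Codon 2 GUA (Val): third position 4-fold.
Codon 3 CUG (Leu): third position 4-fold.
Codon 4 CUU (Leu): third position 4-fold.
Codon 5 CCC (Pro): third position 4-fold.
Codon 6 UUC (Phe): third position 2-fold.
Codon 7 UCA (Ser): third position 4-fold.
Codon 8 UCU (Ser): third position 4-fold.
Codon 9 UAC (Tyr): third position 2-fold.
Four-fold degenerate third positions: 7.

7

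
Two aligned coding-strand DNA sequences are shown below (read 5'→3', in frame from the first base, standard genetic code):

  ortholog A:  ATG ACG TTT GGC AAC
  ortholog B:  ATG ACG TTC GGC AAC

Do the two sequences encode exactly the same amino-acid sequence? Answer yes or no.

Codon 1: ATG Met / ATG Met — identical.
Codon 2: ACG Thr / ACG Thr — identical.
Codon 3: TTT Phe / TTC Phe — synonymous.
Codon 4: GGC Gly / GGC Gly — identical.
Codon 5: AAC Asn / AAC Asn — identical.
Nonsynonymous differences: 0 → same protein.

yes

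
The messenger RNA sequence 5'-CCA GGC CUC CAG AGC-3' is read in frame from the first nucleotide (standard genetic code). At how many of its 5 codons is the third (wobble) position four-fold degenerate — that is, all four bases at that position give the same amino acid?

Codon 1 CCA (Pro): third position 4-fold.
Codon 2 GGC (Gly): third position 4-fold.
Codon 3 CUC (Leu): third position 4-fold.
Codon 4 CAG (Gln): third position 2-fold.
Codon 5 AGC (Ser): third position 2-fold.
Four-fold degenerate third positions: 3.

3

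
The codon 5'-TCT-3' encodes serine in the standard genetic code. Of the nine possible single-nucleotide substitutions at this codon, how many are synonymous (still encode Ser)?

Position 1: none → 0 synonymous.
Position 2: none → 0 synonymous.
Position 3: TCC, TCA, TCG → 3 synonymous.
Total: 0 + 0 + 3 = 3.

3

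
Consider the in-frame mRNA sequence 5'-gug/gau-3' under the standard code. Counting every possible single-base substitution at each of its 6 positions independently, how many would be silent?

4

Codon 1 (GUG, Val): 3 synonymous substitutions.
Codon 2 (GAU, Asp): 1 synonymous substitution.
Total: 3 + 1 = 4.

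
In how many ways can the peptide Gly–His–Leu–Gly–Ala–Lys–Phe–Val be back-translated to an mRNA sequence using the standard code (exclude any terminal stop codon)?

Gly: 4 codons.
His: 2 codons.
Leu: 6 codons.
Gly: 4 codons.
Ala: 4 codons.
Lys: 2 codons.
Phe: 2 codons.
Val: 4 codons.
4 × 2 × 6 × 4 × 4 × 2 × 2 × 4 = 12288.

12288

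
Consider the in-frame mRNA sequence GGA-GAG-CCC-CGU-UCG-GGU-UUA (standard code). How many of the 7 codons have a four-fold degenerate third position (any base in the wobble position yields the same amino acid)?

5

Codon 1 GGA (Gly): third position 4-fold.
Codon 2 GAG (Glu): third position 2-fold.
Codon 3 CCC (Pro): third position 4-fold.
Codon 4 CGU (Arg): third position 4-fold.
Codon 5 UCG (Ser): third position 4-fold.
Codon 6 GGU (Gly): third position 4-fold.
Codon 7 UUA (Leu): third position 2-fold.
Four-fold degenerate third positions: 5.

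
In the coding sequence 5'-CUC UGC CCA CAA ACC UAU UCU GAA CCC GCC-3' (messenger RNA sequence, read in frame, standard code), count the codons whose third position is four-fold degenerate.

6

Codon 1 CUC (Leu): third position 4-fold.
Codon 2 UGC (Cys): third position 2-fold.
Codon 3 CCA (Pro): third position 4-fold.
Codon 4 CAA (Gln): third position 2-fold.
Codon 5 ACC (Thr): third position 4-fold.
Codon 6 UAU (Tyr): third position 2-fold.
Codon 7 UCU (Ser): third position 4-fold.
Codon 8 GAA (Glu): third position 2-fold.
Codon 9 CCC (Pro): third position 4-fold.
Codon 10 GCC (Ala): third position 4-fold.
Four-fold degenerate third positions: 6.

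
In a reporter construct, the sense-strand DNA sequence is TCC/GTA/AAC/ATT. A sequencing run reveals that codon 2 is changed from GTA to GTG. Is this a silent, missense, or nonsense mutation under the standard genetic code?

silent

Position 6 falls in codon 2: GTA → Val.
After the substitution the codon is GTG → Val.
Both encode Val, so the change is synonymous.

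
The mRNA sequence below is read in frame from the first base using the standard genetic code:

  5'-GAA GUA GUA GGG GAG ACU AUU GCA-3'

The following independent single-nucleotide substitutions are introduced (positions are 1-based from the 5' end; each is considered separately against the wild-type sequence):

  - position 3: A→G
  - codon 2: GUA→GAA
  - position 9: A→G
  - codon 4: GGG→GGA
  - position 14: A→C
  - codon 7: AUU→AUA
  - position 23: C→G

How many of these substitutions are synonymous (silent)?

Codon 1: GAA (Glu) → GAG (Glu) — synonymous.
Codon 2: GUA (Val) → GAA (Glu) — missense.
Codon 3: GUA (Val) → GUG (Val) — synonymous.
Codon 4: GGG (Gly) → GGA (Gly) — synonymous.
Codon 5: GAG (Glu) → GCG (Ala) — missense.
Codon 7: AUU (Ile) → AUA (Ile) — synonymous.
Codon 8: GCA (Ala) → GGA (Gly) — missense.
Synonymous: 4 of 7.

4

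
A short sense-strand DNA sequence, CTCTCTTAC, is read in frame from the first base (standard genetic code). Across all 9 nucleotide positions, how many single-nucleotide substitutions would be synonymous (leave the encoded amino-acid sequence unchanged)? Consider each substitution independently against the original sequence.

Codon 1 (CTC, Leu): 3 synonymous substitutions.
Codon 2 (TCT, Ser): 3 synonymous substitutions.
Codon 3 (TAC, Tyr): 1 synonymous substitution.
Total: 3 + 3 + 1 = 7.

7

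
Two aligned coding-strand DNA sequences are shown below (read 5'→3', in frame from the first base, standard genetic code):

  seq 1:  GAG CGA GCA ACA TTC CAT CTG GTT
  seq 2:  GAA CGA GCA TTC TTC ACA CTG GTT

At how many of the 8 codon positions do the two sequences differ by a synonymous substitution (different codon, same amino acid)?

Codon 1: GAG Glu / GAA Glu — synonymous.
Codon 2: CGA Arg / CGA Arg — identical.
Codon 3: GCA Ala / GCA Ala — identical.
Codon 4: ACA Thr / TTC Phe — nonsynonymous.
Codon 5: TTC Phe / TTC Phe — identical.
Codon 6: CAT His / ACA Thr — nonsynonymous.
Codon 7: CTG Leu / CTG Leu — identical.
Codon 8: GTT Val / GTT Val — identical.
Synonymous differences: 1.

1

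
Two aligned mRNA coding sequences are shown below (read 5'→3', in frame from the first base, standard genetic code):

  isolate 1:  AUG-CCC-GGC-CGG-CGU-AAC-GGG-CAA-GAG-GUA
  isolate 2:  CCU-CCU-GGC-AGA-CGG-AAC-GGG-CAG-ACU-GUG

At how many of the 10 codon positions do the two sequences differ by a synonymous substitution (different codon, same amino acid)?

5

Codon 1: AUG Met / CCU Pro — nonsynonymous.
Codon 2: CCC Pro / CCU Pro — synonymous.
Codon 3: GGC Gly / GGC Gly — identical.
Codon 4: CGG Arg / AGA Arg — synonymous.
Codon 5: CGU Arg / CGG Arg — synonymous.
Codon 6: AAC Asn / AAC Asn — identical.
Codon 7: GGG Gly / GGG Gly — identical.
Codon 8: CAA Gln / CAG Gln — synonymous.
Codon 9: GAG Glu / ACU Thr — nonsynonymous.
Codon 10: GUA Val / GUG Val — synonymous.
Synonymous differences: 5.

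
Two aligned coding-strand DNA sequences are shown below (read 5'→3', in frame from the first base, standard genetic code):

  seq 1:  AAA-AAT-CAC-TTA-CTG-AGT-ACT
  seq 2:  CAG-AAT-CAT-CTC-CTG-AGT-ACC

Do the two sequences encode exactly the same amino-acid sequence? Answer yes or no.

Codon 1: AAA Lys / CAG Gln — nonsynonymous.
Codon 2: AAT Asn / AAT Asn — identical.
Codon 3: CAC His / CAT His — synonymous.
Codon 4: TTA Leu / CTC Leu — synonymous.
Codon 5: CTG Leu / CTG Leu — identical.
Codon 6: AGT Ser / AGT Ser — identical.
Codon 7: ACT Thr / ACC Thr — synonymous.
Nonsynonymous differences: 1 → different protein.

no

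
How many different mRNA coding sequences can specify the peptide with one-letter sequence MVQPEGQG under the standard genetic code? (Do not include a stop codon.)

2048

Met: 1 codon.
Val: 4 codons.
Gln: 2 codons.
Pro: 4 codons.
Glu: 2 codons.
Gly: 4 codons.
Gln: 2 codons.
Gly: 4 codons.
1 × 4 × 2 × 4 × 2 × 4 × 2 × 4 = 2048.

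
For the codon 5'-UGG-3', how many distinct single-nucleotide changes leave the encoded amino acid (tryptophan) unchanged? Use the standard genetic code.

0

Position 1: none → 0 synonymous.
Position 2: none → 0 synonymous.
Position 3: none → 0 synonymous.
Total: 0 + 0 + 0 = 0.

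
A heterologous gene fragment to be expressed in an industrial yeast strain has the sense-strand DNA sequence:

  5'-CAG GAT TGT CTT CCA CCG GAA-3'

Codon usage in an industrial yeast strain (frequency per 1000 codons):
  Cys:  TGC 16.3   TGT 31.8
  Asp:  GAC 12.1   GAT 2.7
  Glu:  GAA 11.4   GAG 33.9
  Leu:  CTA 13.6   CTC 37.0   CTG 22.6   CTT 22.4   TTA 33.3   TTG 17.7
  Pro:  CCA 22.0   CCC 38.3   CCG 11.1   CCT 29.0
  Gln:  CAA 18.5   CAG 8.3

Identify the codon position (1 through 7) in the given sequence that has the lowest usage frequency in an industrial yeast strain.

Codon 1 CAG (Gln): 8.3 per 1000.
Codon 2 GAT (Asp): 2.7 per 1000.
Codon 3 TGT (Cys): 31.8 per 1000.
Codon 4 CTT (Leu): 22.4 per 1000.
Codon 5 CCA (Pro): 22.0 per 1000.
Codon 6 CCG (Pro): 11.1 per 1000.
Codon 7 GAA (Glu): 11.4 per 1000.
Lowest frequency is 2.7 at codon 2.

2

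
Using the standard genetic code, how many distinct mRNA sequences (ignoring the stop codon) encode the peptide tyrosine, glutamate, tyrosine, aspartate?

Tyr: 2 codons.
Glu: 2 codons.
Tyr: 2 codons.
Asp: 2 codons.
2 × 2 × 2 × 2 = 16.

16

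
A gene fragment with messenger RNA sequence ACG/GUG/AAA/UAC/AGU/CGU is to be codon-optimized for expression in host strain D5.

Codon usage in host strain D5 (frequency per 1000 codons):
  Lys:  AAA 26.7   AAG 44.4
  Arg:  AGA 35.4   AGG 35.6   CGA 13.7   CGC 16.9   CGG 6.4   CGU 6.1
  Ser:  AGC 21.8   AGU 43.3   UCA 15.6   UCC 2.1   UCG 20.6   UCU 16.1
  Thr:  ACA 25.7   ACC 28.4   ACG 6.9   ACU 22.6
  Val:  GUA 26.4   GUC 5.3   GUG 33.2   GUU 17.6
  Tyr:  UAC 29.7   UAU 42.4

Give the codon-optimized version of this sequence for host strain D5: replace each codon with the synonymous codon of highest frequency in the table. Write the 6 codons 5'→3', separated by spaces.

ACC GUG AAG UAU AGU AGG

Codon 1 (Thr): best is ACC at 28.4.
Codon 2 (Val): best is GUG at 33.2.
Codon 3 (Lys): best is AAG at 44.4.
Codon 4 (Tyr): best is UAU at 42.4.
Codon 5 (Ser): best is AGU at 43.3.
Codon 6 (Arg): best is AGG at 35.6.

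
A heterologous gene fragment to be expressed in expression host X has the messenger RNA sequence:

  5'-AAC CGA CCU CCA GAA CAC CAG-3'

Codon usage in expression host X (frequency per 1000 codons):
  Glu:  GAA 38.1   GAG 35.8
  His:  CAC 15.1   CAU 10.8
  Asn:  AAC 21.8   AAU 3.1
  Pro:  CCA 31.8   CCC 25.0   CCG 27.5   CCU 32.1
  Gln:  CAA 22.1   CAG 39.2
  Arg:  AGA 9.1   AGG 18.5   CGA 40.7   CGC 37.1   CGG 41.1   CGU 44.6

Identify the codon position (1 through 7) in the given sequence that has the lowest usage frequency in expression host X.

Codon 1 AAC (Asn): 21.8 per 1000.
Codon 2 CGA (Arg): 40.7 per 1000.
Codon 3 CCU (Pro): 32.1 per 1000.
Codon 4 CCA (Pro): 31.8 per 1000.
Codon 5 GAA (Glu): 38.1 per 1000.
Codon 6 CAC (His): 15.1 per 1000.
Codon 7 CAG (Gln): 39.2 per 1000.
Lowest frequency is 15.1 at codon 6.

6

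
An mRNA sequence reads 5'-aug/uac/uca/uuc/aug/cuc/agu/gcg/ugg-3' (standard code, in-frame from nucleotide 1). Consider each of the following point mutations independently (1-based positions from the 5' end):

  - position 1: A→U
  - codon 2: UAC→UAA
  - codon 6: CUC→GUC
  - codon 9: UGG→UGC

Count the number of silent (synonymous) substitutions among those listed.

Codon 1: AUG (Met) → UUG (Leu) — missense.
Codon 2: UAC (Tyr) → UAA (Stop) — nonsense.
Codon 6: CUC (Leu) → GUC (Val) — missense.
Codon 9: UGG (Trp) → UGC (Cys) — missense.
Synonymous: 0 of 4.

0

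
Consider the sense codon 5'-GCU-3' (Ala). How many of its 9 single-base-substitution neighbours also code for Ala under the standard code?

Position 1: none → 0 synonymous.
Position 2: none → 0 synonymous.
Position 3: GCC, GCA, GCG → 3 synonymous.
Total: 0 + 0 + 3 = 3.

3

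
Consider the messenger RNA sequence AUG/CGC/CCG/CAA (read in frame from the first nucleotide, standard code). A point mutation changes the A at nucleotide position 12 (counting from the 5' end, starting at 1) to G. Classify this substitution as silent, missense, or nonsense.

silent

Position 12 falls in codon 4: CAA → Gln.
After the substitution the codon is CAG → Gln.
Both encode Gln, so the change is synonymous.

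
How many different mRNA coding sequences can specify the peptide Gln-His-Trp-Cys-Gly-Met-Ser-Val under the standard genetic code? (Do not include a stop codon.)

Gln: 2 codons.
His: 2 codons.
Trp: 1 codon.
Cys: 2 codons.
Gly: 4 codons.
Met: 1 codon.
Ser: 6 codons.
Val: 4 codons.
2 × 2 × 1 × 2 × 4 × 1 × 6 × 4 = 768.

768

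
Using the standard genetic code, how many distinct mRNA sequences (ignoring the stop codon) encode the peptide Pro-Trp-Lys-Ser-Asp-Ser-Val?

Pro: 4 codons.
Trp: 1 codon.
Lys: 2 codons.
Ser: 6 codons.
Asp: 2 codons.
Ser: 6 codons.
Val: 4 codons.
4 × 1 × 2 × 6 × 2 × 6 × 4 = 2304.

2304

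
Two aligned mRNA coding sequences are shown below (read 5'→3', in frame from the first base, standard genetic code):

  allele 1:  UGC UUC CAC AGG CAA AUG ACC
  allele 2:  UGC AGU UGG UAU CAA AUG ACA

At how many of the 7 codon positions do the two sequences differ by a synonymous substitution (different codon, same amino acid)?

Codon 1: UGC Cys / UGC Cys — identical.
Codon 2: UUC Phe / AGU Ser — nonsynonymous.
Codon 3: CAC His / UGG Trp — nonsynonymous.
Codon 4: AGG Arg / UAU Tyr — nonsynonymous.
Codon 5: CAA Gln / CAA Gln — identical.
Codon 6: AUG Met / AUG Met — identical.
Codon 7: ACC Thr / ACA Thr — synonymous.
Synonymous differences: 1.

1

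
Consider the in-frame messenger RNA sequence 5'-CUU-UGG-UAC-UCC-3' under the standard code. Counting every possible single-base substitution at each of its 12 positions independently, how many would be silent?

7

Codon 1 (CUU, Leu): 3 synonymous substitutions.
Codon 2 (UGG, Trp): 0 synonymous substitutions.
Codon 3 (UAC, Tyr): 1 synonymous substitution.
Codon 4 (UCC, Ser): 3 synonymous substitutions.
Total: 3 + 0 + 1 + 3 = 7.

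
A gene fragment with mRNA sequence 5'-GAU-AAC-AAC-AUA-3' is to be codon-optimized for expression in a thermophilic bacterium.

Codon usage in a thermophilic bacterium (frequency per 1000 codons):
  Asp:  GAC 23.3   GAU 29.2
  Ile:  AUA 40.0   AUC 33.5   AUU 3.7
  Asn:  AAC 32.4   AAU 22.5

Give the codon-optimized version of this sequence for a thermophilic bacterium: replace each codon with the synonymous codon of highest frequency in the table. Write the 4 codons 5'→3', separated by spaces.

GAU AAC AAC AUA

Codon 1 (Asp): best is GAU at 29.2.
Codon 2 (Asn): best is AAC at 32.4.
Codon 3 (Asn): best is AAC at 32.4.
Codon 4 (Ile): best is AUA at 40.0.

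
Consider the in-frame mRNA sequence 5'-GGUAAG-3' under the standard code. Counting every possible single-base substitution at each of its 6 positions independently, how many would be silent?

Codon 1 (GGU, Gly): 3 synonymous substitutions.
Codon 2 (AAG, Lys): 1 synonymous substitution.
Total: 3 + 1 = 4.

4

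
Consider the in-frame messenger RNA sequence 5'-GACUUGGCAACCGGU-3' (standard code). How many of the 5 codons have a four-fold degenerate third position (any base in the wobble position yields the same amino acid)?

3

Codon 1 GAC (Asp): third position 2-fold.
Codon 2 UUG (Leu): third position 2-fold.
Codon 3 GCA (Ala): third position 4-fold.
Codon 4 ACC (Thr): third position 4-fold.
Codon 5 GGU (Gly): third position 4-fold.
Four-fold degenerate third positions: 3.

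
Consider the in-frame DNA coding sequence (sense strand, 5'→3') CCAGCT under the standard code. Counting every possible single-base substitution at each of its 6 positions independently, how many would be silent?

Codon 1 (CCA, Pro): 3 synonymous substitutions.
Codon 2 (GCT, Ala): 3 synonymous substitutions.
Total: 3 + 3 = 6.

6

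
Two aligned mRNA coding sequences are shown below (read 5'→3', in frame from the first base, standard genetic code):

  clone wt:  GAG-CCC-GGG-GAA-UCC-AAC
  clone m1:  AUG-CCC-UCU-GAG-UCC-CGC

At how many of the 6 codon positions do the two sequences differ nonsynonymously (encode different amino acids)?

Codon 1: GAG Glu / AUG Met — nonsynonymous.
Codon 2: CCC Pro / CCC Pro — identical.
Codon 3: GGG Gly / UCU Ser — nonsynonymous.
Codon 4: GAA Glu / GAG Glu — synonymous.
Codon 5: UCC Ser / UCC Ser — identical.
Codon 6: AAC Asn / CGC Arg — nonsynonymous.
Nonsynonymous differences: 3.

3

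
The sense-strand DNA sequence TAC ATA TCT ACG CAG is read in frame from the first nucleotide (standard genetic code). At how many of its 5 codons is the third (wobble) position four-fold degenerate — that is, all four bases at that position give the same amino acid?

2

Codon 1 TAC (Tyr): third position 2-fold.
Codon 2 ATA (Ile): third position 3-fold.
Codon 3 TCT (Ser): third position 4-fold.
Codon 4 ACG (Thr): third position 4-fold.
Codon 5 CAG (Gln): third position 2-fold.
Four-fold degenerate third positions: 2.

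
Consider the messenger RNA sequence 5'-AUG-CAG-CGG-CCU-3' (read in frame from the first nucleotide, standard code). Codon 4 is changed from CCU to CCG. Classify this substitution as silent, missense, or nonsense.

silent

Position 12 falls in codon 4: CCU → Pro.
After the substitution the codon is CCG → Pro.
Both encode Pro, so the change is synonymous.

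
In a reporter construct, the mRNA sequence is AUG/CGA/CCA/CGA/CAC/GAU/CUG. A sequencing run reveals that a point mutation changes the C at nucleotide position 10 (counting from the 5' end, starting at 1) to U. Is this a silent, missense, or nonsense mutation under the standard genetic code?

Position 10 falls in codon 4: CGA → Arg.
After the substitution the codon is UGA → Stop.
The new codon is a stop codon, so this is a nonsense mutation.

nonsense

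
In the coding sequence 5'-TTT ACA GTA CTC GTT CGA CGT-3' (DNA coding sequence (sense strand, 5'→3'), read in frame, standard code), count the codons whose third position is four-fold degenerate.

Codon 1 TTT (Phe): third position 2-fold.
Codon 2 ACA (Thr): third position 4-fold.
Codon 3 GTA (Val): third position 4-fold.
Codon 4 CTC (Leu): third position 4-fold.
Codon 5 GTT (Val): third position 4-fold.
Codon 6 CGA (Arg): third position 4-fold.
Codon 7 CGT (Arg): third position 4-fold.
Four-fold degenerate third positions: 6.

6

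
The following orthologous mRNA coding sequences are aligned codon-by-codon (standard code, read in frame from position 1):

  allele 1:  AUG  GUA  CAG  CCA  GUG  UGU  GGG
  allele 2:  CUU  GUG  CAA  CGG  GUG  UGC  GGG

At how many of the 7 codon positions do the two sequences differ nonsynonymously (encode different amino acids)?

Codon 1: AUG Met / CUU Leu — nonsynonymous.
Codon 2: GUA Val / GUG Val — synonymous.
Codon 3: CAG Gln / CAA Gln — synonymous.
Codon 4: CCA Pro / CGG Arg — nonsynonymous.
Codon 5: GUG Val / GUG Val — identical.
Codon 6: UGU Cys / UGC Cys — synonymous.
Codon 7: GGG Gly / GGG Gly — identical.
Nonsynonymous differences: 2.

2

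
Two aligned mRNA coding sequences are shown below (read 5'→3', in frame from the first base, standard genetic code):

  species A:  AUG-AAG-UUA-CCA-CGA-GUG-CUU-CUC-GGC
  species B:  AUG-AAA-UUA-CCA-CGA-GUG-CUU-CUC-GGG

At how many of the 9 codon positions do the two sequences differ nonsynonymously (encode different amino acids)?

0

Codon 1: AUG Met / AUG Met — identical.
Codon 2: AAG Lys / AAA Lys — synonymous.
Codon 3: UUA Leu / UUA Leu — identical.
Codon 4: CCA Pro / CCA Pro — identical.
Codon 5: CGA Arg / CGA Arg — identical.
Codon 6: GUG Val / GUG Val — identical.
Codon 7: CUU Leu / CUU Leu — identical.
Codon 8: CUC Leu / CUC Leu — identical.
Codon 9: GGC Gly / GGG Gly — synonymous.
Nonsynonymous differences: 0.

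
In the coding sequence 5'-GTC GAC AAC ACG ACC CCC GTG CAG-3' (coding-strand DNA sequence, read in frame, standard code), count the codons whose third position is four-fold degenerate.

5

Codon 1 GTC (Val): third position 4-fold.
Codon 2 GAC (Asp): third position 2-fold.
Codon 3 AAC (Asn): third position 2-fold.
Codon 4 ACG (Thr): third position 4-fold.
Codon 5 ACC (Thr): third position 4-fold.
Codon 6 CCC (Pro): third position 4-fold.
Codon 7 GTG (Val): third position 4-fold.
Codon 8 CAG (Gln): third position 2-fold.
Four-fold degenerate third positions: 5.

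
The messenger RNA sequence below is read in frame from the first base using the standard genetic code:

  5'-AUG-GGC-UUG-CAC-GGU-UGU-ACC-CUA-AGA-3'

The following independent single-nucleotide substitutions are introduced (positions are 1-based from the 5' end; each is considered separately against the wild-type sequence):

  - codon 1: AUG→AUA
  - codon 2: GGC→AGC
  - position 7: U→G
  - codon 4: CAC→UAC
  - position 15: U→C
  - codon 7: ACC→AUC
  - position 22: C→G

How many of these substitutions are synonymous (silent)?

1

Codon 1: AUG (Met) → AUA (Ile) — missense.
Codon 2: GGC (Gly) → AGC (Ser) — missense.
Codon 3: UUG (Leu) → GUG (Val) — missense.
Codon 4: CAC (His) → UAC (Tyr) — missense.
Codon 5: GGU (Gly) → GGC (Gly) — synonymous.
Codon 7: ACC (Thr) → AUC (Ile) — missense.
Codon 8: CUA (Leu) → GUA (Val) — missense.
Synonymous: 1 of 7.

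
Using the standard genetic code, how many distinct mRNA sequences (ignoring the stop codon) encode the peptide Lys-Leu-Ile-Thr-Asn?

Lys: 2 codons.
Leu: 6 codons.
Ile: 3 codons.
Thr: 4 codons.
Asn: 2 codons.
2 × 6 × 3 × 4 × 2 = 288.

288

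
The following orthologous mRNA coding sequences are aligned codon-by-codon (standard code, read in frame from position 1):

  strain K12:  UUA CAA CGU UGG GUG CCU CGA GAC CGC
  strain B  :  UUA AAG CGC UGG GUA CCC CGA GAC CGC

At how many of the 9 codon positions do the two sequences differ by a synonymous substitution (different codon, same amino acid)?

Codon 1: UUA Leu / UUA Leu — identical.
Codon 2: CAA Gln / AAG Lys — nonsynonymous.
Codon 3: CGU Arg / CGC Arg — synonymous.
Codon 4: UGG Trp / UGG Trp — identical.
Codon 5: GUG Val / GUA Val — synonymous.
Codon 6: CCU Pro / CCC Pro — synonymous.
Codon 7: CGA Arg / CGA Arg — identical.
Codon 8: GAC Asp / GAC Asp — identical.
Codon 9: CGC Arg / CGC Arg — identical.
Synonymous differences: 3.

3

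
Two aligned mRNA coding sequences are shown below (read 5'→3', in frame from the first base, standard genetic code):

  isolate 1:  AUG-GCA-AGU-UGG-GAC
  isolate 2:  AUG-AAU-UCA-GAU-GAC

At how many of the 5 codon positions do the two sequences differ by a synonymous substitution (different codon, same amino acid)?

1

Codon 1: AUG Met / AUG Met — identical.
Codon 2: GCA Ala / AAU Asn — nonsynonymous.
Codon 3: AGU Ser / UCA Ser — synonymous.
Codon 4: UGG Trp / GAU Asp — nonsynonymous.
Codon 5: GAC Asp / GAC Asp — identical.
Synonymous differences: 1.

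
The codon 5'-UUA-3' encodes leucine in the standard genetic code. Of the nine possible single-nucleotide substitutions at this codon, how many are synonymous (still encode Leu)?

Position 1: CUA → 1 synonymous.
Position 2: none → 0 synonymous.
Position 3: UUG → 1 synonymous.
Total: 1 + 0 + 1 = 2.

2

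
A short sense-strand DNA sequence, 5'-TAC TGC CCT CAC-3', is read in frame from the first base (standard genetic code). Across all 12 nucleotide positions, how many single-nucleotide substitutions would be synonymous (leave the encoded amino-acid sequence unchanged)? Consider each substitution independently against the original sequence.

6

Codon 1 (TAC, Tyr): 1 synonymous substitution.
Codon 2 (TGC, Cys): 1 synonymous substitution.
Codon 3 (CCT, Pro): 3 synonymous substitutions.
Codon 4 (CAC, His): 1 synonymous substitution.
Total: 1 + 1 + 3 + 1 = 6.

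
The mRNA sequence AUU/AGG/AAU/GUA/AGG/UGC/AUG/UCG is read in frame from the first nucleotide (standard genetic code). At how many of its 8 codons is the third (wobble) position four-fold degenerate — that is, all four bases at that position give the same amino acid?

2

Codon 1 AUU (Ile): third position 3-fold.
Codon 2 AGG (Arg): third position 2-fold.
Codon 3 AAU (Asn): third position 2-fold.
Codon 4 GUA (Val): third position 4-fold.
Codon 5 AGG (Arg): third position 2-fold.
Codon 6 UGC (Cys): third position 2-fold.
Codon 7 AUG (Met): third position 1-fold.
Codon 8 UCG (Ser): third position 4-fold.
Four-fold degenerate third positions: 2.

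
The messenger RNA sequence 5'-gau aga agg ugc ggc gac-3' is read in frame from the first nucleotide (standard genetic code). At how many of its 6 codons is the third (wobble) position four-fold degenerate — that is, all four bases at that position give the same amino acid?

Codon 1 GAU (Asp): third position 2-fold.
Codon 2 AGA (Arg): third position 2-fold.
Codon 3 AGG (Arg): third position 2-fold.
Codon 4 UGC (Cys): third position 2-fold.
Codon 5 GGC (Gly): third position 4-fold.
Codon 6 GAC (Asp): third position 2-fold.
Four-fold degenerate third positions: 1.

1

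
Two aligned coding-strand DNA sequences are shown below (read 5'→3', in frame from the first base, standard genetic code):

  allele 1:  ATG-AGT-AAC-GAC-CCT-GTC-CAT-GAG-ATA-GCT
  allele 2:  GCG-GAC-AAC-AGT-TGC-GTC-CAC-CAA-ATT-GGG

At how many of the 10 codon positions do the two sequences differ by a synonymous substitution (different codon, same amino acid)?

Codon 1: ATG Met / GCG Ala — nonsynonymous.
Codon 2: AGT Ser / GAC Asp — nonsynonymous.
Codon 3: AAC Asn / AAC Asn — identical.
Codon 4: GAC Asp / AGT Ser — nonsynonymous.
Codon 5: CCT Pro / TGC Cys — nonsynonymous.
Codon 6: GTC Val / GTC Val — identical.
Codon 7: CAT His / CAC His — synonymous.
Codon 8: GAG Glu / CAA Gln — nonsynonymous.
Codon 9: ATA Ile / ATT Ile — synonymous.
Codon 10: GCT Ala / GGG Gly — nonsynonymous.
Synonymous differences: 2.

2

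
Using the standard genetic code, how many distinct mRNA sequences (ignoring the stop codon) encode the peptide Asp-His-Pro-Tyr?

32

Asp: 2 codons.
His: 2 codons.
Pro: 4 codons.
Tyr: 2 codons.
2 × 2 × 4 × 2 = 32.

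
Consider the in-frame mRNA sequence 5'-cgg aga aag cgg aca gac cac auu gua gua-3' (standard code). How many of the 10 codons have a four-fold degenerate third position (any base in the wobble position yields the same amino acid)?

Codon 1 CGG (Arg): third position 4-fold.
Codon 2 AGA (Arg): third position 2-fold.
Codon 3 AAG (Lys): third position 2-fold.
Codon 4 CGG (Arg): third position 4-fold.
Codon 5 ACA (Thr): third position 4-fold.
Codon 6 GAC (Asp): third position 2-fold.
Codon 7 CAC (His): third position 2-fold.
Codon 8 AUU (Ile): third position 3-fold.
Codon 9 GUA (Val): third position 4-fold.
Codon 10 GUA (Val): third position 4-fold.
Four-fold degenerate third positions: 5.

5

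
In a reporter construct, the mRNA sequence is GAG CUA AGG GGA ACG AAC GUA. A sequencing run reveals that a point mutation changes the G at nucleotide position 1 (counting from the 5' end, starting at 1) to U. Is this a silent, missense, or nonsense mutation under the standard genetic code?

nonsense

Position 1 falls in codon 1: GAG → Glu.
After the substitution the codon is UAG → Stop.
The new codon is a stop codon, so this is a nonsense mutation.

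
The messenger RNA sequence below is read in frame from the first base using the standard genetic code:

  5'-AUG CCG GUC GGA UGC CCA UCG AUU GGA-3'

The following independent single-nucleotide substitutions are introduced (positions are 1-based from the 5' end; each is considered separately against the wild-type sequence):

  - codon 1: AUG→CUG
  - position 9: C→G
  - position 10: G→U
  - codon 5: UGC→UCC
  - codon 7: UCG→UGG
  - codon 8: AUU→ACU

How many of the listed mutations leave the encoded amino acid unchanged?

1

Codon 1: AUG (Met) → CUG (Leu) — missense.
Codon 3: GUC (Val) → GUG (Val) — synonymous.
Codon 4: GGA (Gly) → UGA (Stop) — nonsense.
Codon 5: UGC (Cys) → UCC (Ser) — missense.
Codon 7: UCG (Ser) → UGG (Trp) — missense.
Codon 8: AUU (Ile) → ACU (Thr) — missense.
Synonymous: 1 of 6.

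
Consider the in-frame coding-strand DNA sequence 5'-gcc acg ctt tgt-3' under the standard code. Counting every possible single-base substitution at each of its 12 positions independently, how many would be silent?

10

Codon 1 (GCC, Ala): 3 synonymous substitutions.
Codon 2 (ACG, Thr): 3 synonymous substitutions.
Codon 3 (CTT, Leu): 3 synonymous substitutions.
Codon 4 (TGT, Cys): 1 synonymous substitution.
Total: 3 + 3 + 3 + 1 = 10.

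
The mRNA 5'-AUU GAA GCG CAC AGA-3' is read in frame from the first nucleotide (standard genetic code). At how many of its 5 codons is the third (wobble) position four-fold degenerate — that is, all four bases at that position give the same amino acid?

1

Codon 1 AUU (Ile): third position 3-fold.
Codon 2 GAA (Glu): third position 2-fold.
Codon 3 GCG (Ala): third position 4-fold.
Codon 4 CAC (His): third position 2-fold.
Codon 5 AGA (Arg): third position 2-fold.
Four-fold degenerate third positions: 1.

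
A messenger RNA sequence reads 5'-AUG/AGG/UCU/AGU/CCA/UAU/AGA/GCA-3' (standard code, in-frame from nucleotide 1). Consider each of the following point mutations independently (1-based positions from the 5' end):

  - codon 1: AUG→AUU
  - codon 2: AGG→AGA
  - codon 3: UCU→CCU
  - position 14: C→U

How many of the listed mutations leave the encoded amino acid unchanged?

1

Codon 1: AUG (Met) → AUU (Ile) — missense.
Codon 2: AGG (Arg) → AGA (Arg) — synonymous.
Codon 3: UCU (Ser) → CCU (Pro) — missense.
Codon 5: CCA (Pro) → CUA (Leu) — missense.
Synonymous: 1 of 4.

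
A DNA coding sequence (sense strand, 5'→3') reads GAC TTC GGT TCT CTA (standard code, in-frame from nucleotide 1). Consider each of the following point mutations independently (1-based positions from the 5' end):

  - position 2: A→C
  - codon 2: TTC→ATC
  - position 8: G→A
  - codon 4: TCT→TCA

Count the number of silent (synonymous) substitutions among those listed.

Codon 1: GAC (Asp) → GCC (Ala) — missense.
Codon 2: TTC (Phe) → ATC (Ile) — missense.
Codon 3: GGT (Gly) → GAT (Asp) — missense.
Codon 4: TCT (Ser) → TCA (Ser) — synonymous.
Synonymous: 1 of 4.

1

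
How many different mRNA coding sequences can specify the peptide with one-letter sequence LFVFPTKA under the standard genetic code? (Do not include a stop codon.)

Leu: 6 codons.
Phe: 2 codons.
Val: 4 codons.
Phe: 2 codons.
Pro: 4 codons.
Thr: 4 codons.
Lys: 2 codons.
Ala: 4 codons.
6 × 2 × 4 × 2 × 4 × 4 × 2 × 4 = 12288.

12288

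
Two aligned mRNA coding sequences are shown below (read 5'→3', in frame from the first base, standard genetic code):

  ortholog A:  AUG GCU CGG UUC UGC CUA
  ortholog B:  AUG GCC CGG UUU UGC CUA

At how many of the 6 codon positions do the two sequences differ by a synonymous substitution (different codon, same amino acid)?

2

Codon 1: AUG Met / AUG Met — identical.
Codon 2: GCU Ala / GCC Ala — synonymous.
Codon 3: CGG Arg / CGG Arg — identical.
Codon 4: UUC Phe / UUU Phe — synonymous.
Codon 5: UGC Cys / UGC Cys — identical.
Codon 6: CUA Leu / CUA Leu — identical.
Synonymous differences: 2.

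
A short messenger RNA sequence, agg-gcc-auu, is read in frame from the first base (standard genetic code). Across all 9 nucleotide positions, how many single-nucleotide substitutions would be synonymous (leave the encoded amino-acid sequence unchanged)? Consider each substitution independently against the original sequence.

Codon 1 (AGG, Arg): 2 synonymous substitutions.
Codon 2 (GCC, Ala): 3 synonymous substitutions.
Codon 3 (AUU, Ile): 2 synonymous substitutions.
Total: 2 + 3 + 2 = 7.

7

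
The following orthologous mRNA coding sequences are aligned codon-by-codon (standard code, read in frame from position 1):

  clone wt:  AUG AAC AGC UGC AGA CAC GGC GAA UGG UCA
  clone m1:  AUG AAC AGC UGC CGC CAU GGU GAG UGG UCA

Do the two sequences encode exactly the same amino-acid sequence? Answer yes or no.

yes

Codon 1: AUG Met / AUG Met — identical.
Codon 2: AAC Asn / AAC Asn — identical.
Codon 3: AGC Ser / AGC Ser — identical.
Codon 4: UGC Cys / UGC Cys — identical.
Codon 5: AGA Arg / CGC Arg — synonymous.
Codon 6: CAC His / CAU His — synonymous.
Codon 7: GGC Gly / GGU Gly — synonymous.
Codon 8: GAA Glu / GAG Glu — synonymous.
Codon 9: UGG Trp / UGG Trp — identical.
Codon 10: UCA Ser / UCA Ser — identical.
Nonsynonymous differences: 0 → same protein.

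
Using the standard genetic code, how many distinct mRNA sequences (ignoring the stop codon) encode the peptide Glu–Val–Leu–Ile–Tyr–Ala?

Glu: 2 codons.
Val: 4 codons.
Leu: 6 codons.
Ile: 3 codons.
Tyr: 2 codons.
Ala: 4 codons.
2 × 4 × 6 × 3 × 2 × 4 = 1152.

1152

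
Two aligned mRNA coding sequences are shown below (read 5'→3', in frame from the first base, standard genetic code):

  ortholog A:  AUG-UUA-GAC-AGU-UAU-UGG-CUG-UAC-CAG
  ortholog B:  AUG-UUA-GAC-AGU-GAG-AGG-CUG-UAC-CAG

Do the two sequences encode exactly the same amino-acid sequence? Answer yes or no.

Codon 1: AUG Met / AUG Met — identical.
Codon 2: UUA Leu / UUA Leu — identical.
Codon 3: GAC Asp / GAC Asp — identical.
Codon 4: AGU Ser / AGU Ser — identical.
Codon 5: UAU Tyr / GAG Glu — nonsynonymous.
Codon 6: UGG Trp / AGG Arg — nonsynonymous.
Codon 7: CUG Leu / CUG Leu — identical.
Codon 8: UAC Tyr / UAC Tyr — identical.
Codon 9: CAG Gln / CAG Gln — identical.
Nonsynonymous differences: 2 → different protein.

no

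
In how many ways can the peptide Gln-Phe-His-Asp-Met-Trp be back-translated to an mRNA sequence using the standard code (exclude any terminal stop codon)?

Gln: 2 codons.
Phe: 2 codons.
His: 2 codons.
Asp: 2 codons.
Met: 1 codon.
Trp: 1 codon.
2 × 2 × 2 × 2 × 1 × 1 = 16.

16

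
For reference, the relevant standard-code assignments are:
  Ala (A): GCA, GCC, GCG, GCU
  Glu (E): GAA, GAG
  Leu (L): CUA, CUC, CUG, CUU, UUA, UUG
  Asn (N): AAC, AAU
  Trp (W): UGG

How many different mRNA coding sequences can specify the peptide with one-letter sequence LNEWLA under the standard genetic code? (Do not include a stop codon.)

576

Leu: 6 codons.
Asn: 2 codons.
Glu: 2 codons.
Trp: 1 codon.
Leu: 6 codons.
Ala: 4 codons.
6 × 2 × 2 × 1 × 6 × 4 = 576.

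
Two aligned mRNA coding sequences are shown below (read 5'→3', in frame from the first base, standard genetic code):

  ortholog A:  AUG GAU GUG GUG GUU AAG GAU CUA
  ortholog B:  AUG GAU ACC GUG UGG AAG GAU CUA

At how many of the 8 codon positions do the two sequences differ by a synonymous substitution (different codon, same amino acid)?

Codon 1: AUG Met / AUG Met — identical.
Codon 2: GAU Asp / GAU Asp — identical.
Codon 3: GUG Val / ACC Thr — nonsynonymous.
Codon 4: GUG Val / GUG Val — identical.
Codon 5: GUU Val / UGG Trp — nonsynonymous.
Codon 6: AAG Lys / AAG Lys — identical.
Codon 7: GAU Asp / GAU Asp — identical.
Codon 8: CUA Leu / CUA Leu — identical.
Synonymous differences: 0.

0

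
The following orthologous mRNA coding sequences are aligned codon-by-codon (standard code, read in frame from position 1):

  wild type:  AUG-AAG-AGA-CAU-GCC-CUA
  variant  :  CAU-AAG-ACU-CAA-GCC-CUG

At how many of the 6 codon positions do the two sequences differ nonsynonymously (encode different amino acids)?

3

Codon 1: AUG Met / CAU His — nonsynonymous.
Codon 2: AAG Lys / AAG Lys — identical.
Codon 3: AGA Arg / ACU Thr — nonsynonymous.
Codon 4: CAU His / CAA Gln — nonsynonymous.
Codon 5: GCC Ala / GCC Ala — identical.
Codon 6: CUA Leu / CUG Leu — synonymous.
Nonsynonymous differences: 3.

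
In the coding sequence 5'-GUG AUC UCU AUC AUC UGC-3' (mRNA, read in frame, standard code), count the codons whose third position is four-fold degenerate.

2

Codon 1 GUG (Val): third position 4-fold.
Codon 2 AUC (Ile): third position 3-fold.
Codon 3 UCU (Ser): third position 4-fold.
Codon 4 AUC (Ile): third position 3-fold.
Codon 5 AUC (Ile): third position 3-fold.
Codon 6 UGC (Cys): third position 2-fold.
Four-fold degenerate third positions: 2.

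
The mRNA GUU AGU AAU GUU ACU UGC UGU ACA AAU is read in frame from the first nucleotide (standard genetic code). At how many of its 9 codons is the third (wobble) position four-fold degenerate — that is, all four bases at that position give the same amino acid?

Codon 1 GUU (Val): third position 4-fold.
Codon 2 AGU (Ser): third position 2-fold.
Codon 3 AAU (Asn): third position 2-fold.
Codon 4 GUU (Val): third position 4-fold.
Codon 5 ACU (Thr): third position 4-fold.
Codon 6 UGC (Cys): third position 2-fold.
Codon 7 UGU (Cys): third position 2-fold.
Codon 8 ACA (Thr): third position 4-fold.
Codon 9 AAU (Asn): third position 2-fold.
Four-fold degenerate third positions: 4.

4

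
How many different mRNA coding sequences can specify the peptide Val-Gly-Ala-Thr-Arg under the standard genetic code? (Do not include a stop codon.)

Val: 4 codons.
Gly: 4 codons.
Ala: 4 codons.
Thr: 4 codons.
Arg: 6 codons.
4 × 4 × 4 × 4 × 6 = 1536.

1536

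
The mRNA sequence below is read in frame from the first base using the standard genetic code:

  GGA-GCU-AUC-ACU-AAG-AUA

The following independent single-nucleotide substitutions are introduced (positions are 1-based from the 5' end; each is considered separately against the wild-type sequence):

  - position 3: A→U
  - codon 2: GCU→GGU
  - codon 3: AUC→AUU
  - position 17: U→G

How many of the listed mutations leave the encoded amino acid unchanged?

Codon 1: GGA (Gly) → GGU (Gly) — synonymous.
Codon 2: GCU (Ala) → GGU (Gly) — missense.
Codon 3: AUC (Ile) → AUU (Ile) — synonymous.
Codon 6: AUA (Ile) → AGA (Arg) — missense.
Synonymous: 2 of 4.

2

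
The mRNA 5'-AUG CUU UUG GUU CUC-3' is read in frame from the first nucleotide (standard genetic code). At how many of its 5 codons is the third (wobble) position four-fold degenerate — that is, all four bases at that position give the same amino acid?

Codon 1 AUG (Met): third position 1-fold.
Codon 2 CUU (Leu): third position 4-fold.
Codon 3 UUG (Leu): third position 2-fold.
Codon 4 GUU (Val): third position 4-fold.
Codon 5 CUC (Leu): third position 4-fold.
Four-fold degenerate third positions: 3.

3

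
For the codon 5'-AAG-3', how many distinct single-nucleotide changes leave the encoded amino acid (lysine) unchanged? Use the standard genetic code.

1

Position 1: none → 0 synonymous.
Position 2: none → 0 synonymous.
Position 3: AAA → 1 synonymous.
Total: 0 + 0 + 1 = 1.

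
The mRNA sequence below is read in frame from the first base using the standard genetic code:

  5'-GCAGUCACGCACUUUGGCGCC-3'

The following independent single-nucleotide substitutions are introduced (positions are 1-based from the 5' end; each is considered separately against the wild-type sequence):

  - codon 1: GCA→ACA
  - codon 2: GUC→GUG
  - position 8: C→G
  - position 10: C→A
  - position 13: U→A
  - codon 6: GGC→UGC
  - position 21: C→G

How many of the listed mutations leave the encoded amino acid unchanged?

Codon 1: GCA (Ala) → ACA (Thr) — missense.
Codon 2: GUC (Val) → GUG (Val) — synonymous.
Codon 3: ACG (Thr) → AGG (Arg) — missense.
Codon 4: CAC (His) → AAC (Asn) — missense.
Codon 5: UUU (Phe) → AUU (Ile) — missense.
Codon 6: GGC (Gly) → UGC (Cys) — missense.
Codon 7: GCC (Ala) → GCG (Ala) — synonymous.
Synonymous: 2 of 7.

2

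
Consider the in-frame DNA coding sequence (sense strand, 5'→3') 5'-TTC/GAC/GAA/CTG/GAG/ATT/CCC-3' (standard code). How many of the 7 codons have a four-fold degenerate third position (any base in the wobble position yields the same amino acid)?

Codon 1 TTC (Phe): third position 2-fold.
Codon 2 GAC (Asp): third position 2-fold.
Codon 3 GAA (Glu): third position 2-fold.
Codon 4 CTG (Leu): third position 4-fold.
Codon 5 GAG (Glu): third position 2-fold.
Codon 6 ATT (Ile): third position 3-fold.
Codon 7 CCC (Pro): third position 4-fold.
Four-fold degenerate third positions: 2.

2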